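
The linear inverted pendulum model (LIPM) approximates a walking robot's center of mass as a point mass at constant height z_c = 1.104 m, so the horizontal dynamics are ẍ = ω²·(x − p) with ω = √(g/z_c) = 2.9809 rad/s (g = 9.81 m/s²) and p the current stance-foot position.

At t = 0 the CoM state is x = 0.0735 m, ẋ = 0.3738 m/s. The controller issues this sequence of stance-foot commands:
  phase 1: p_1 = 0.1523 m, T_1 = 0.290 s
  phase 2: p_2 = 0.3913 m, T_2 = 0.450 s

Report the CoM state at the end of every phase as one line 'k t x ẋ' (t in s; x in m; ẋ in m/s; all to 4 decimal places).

1 0.2900 0.1646 0.2931
2 0.7400 0.1033 -0.6052

phase 1: p=0.1523, T=0.290, ωT=0.864461, cosh=1.397502, sinh=0.976224; start (x,ẋ)=(0.073500, 0.373800) → end (x,ẋ)=(0.164594, 0.293076)
phase 2: p=0.3913, T=0.450, ωT=1.341405, cosh=2.042946, sinh=1.781467; start (x,ẋ)=(0.164594, 0.293076) → end (x,ẋ)=(0.103302, -0.605157)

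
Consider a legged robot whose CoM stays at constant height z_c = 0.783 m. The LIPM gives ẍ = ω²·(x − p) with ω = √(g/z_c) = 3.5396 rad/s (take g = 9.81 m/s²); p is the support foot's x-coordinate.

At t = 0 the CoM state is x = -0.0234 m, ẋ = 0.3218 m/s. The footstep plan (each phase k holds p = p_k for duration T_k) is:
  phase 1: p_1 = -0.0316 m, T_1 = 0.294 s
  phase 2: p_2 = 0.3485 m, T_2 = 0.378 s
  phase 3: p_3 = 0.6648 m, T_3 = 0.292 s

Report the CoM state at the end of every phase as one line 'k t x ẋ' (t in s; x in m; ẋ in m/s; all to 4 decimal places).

1 0.2940 0.0941 0.5483
2 0.6720 0.1052 -0.4811
3 0.9640 -0.3882 -3.1936

phase 1: p=-0.0316, T=0.294, ωT=1.040642, cosh=1.592131, sinh=1.238904; start (x,ẋ)=(-0.023400, 0.321800) → end (x,ẋ)=(0.094089, 0.548307)
phase 2: p=0.3485, T=0.378, ωT=1.337969, cosh=2.036836, sinh=1.774458; start (x,ẋ)=(0.094089, 0.548307) → end (x,ẋ)=(0.105182, -0.481109)
phase 3: p=0.6648, T=0.292, ωT=1.033563, cosh=1.583401, sinh=1.227664; start (x,ẋ)=(0.105182, -0.481109) → end (x,ẋ)=(-0.388165, -3.193573)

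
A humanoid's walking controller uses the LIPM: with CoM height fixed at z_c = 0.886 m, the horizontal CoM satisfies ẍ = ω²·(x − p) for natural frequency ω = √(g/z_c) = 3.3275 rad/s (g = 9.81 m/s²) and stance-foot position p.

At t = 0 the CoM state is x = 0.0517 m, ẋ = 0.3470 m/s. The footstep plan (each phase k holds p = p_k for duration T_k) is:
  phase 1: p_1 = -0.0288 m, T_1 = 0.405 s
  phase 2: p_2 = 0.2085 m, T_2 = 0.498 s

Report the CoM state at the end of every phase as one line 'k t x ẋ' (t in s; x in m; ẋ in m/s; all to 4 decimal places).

phase 1: p=-0.0288, T=0.405, ωT=1.347638, cosh=2.054088, sinh=1.794235; start (x,ẋ)=(0.051700, 0.347000) → end (x,ẋ)=(0.323661, 1.193379)
phase 2: p=0.2085, T=0.498, ωT=1.657095, cosh=2.717373, sinh=2.526681; start (x,ẋ)=(0.323661, 1.193379) → end (x,ẋ)=(1.427609, 4.211080)

1 0.4050 0.3237 1.1934
2 0.9030 1.4276 4.2111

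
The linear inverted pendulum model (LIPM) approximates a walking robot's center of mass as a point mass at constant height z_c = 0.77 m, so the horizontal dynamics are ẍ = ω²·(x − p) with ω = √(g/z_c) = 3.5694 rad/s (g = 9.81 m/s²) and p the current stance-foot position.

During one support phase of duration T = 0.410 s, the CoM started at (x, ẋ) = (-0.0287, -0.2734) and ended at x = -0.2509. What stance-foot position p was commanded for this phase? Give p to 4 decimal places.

p = 0.0227

ωT = 3.5694·0.410 = 1.463454; cosh(ωT) = 2.276147, sinh(ωT) = 2.044711
x(T) = p + (x₀−p)·cosh(ωT) + (ẋ₀/ω)·sinh(ωT) ⇒ p·(1 − cosh) = x(T) − x₀·cosh − (ẋ₀/ω)·sinh
numerator   = -0.2509 − (-0.0287)·2.276147 − (-0.2734/3.5694)·2.044711 = -0.028959
denominator = 1 − 2.276147 = -1.276147
p = -0.028959 / -1.276147 = 0.0227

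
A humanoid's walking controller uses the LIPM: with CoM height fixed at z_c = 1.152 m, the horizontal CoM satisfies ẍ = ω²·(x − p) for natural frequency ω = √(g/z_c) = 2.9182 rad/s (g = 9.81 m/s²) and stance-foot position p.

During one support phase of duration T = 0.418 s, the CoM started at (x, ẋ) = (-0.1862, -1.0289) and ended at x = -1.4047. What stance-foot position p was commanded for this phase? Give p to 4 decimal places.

p = 0.6148

ωT = 2.9182·0.418 = 1.219808; cosh(ωT) = 1.840912, sinh(ωT) = 1.545625
x(T) = p + (x₀−p)·cosh(ωT) + (ẋ₀/ω)·sinh(ωT) ⇒ p·(1 − cosh) = x(T) − x₀·cosh − (ẋ₀/ω)·sinh
numerator   = -1.4047 − (-0.1862)·1.840912 − (-1.0289/2.9182)·1.545625 = -0.516965
denominator = 1 − 1.840912 = -0.840912
p = -0.516965 / -0.840912 = 0.6148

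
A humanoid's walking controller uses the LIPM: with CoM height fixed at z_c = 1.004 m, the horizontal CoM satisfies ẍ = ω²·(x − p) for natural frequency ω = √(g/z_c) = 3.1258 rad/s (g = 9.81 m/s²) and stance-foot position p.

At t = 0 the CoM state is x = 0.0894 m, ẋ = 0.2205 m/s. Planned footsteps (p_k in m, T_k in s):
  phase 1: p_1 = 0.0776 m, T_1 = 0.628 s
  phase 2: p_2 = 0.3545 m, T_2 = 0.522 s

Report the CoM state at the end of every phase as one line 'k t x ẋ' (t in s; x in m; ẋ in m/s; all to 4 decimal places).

phase 1: p=0.0776, T=0.628, ωT=1.963002, cosh=3.630555, sinh=3.490119; start (x,ẋ)=(0.089400, 0.220500) → end (x,ẋ)=(0.366640, 0.929268)
phase 2: p=0.3545, T=0.522, ωT=1.631668, cosh=2.653998, sinh=2.458395; start (x,ẋ)=(0.366640, 0.929268) → end (x,ẋ)=(1.117576, 2.559568)

1 0.6280 0.3666 0.9293
2 1.1500 1.1176 2.5596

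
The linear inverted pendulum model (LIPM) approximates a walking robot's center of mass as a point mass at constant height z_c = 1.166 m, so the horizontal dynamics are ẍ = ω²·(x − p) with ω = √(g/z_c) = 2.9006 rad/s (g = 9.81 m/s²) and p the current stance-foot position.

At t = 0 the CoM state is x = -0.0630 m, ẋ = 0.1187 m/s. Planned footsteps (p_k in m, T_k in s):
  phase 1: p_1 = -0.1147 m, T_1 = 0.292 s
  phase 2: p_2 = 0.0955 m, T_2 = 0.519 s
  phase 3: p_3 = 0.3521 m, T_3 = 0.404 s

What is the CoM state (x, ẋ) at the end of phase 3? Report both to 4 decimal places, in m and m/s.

x = -0.0663, ẋ = -0.9421

phase 1: p=-0.1147, T=0.292, ωT=0.846975, cosh=1.380645, sinh=0.951935; start (x,ẋ)=(-0.063000, 0.118700) → end (x,ẋ)=(-0.004365, 0.306636)
phase 2: p=0.0955, T=0.519, ωT=1.505411, cosh=2.363966, sinh=2.142041; start (x,ẋ)=(-0.004365, 0.306636) → end (x,ẋ)=(0.085867, 0.104395)
phase 3: p=0.3521, T=0.404, ωT=1.171842, cosh=1.768865, sinh=1.459069; start (x,ẋ)=(0.085867, 0.104395) → end (x,ẋ)=(-0.066316, -0.942082)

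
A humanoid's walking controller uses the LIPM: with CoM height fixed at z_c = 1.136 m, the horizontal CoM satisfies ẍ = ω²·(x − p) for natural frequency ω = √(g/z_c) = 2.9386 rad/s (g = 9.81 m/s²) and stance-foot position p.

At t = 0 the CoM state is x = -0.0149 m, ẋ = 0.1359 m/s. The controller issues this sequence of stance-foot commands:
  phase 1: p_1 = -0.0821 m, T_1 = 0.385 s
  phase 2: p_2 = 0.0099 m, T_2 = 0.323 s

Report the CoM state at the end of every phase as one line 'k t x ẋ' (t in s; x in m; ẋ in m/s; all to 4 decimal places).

phase 1: p=-0.0821, T=0.385, ωT=1.131361, cosh=1.711233, sinh=1.388639; start (x,ẋ)=(-0.014900, 0.135900) → end (x,ẋ)=(0.097115, 0.506777)
phase 2: p=0.0099, T=0.323, ωT=0.949168, cosh=1.485311, sinh=1.098248; start (x,ẋ)=(0.097115, 0.506777) → end (x,ẋ)=(0.328839, 1.034190)

1 0.3850 0.0971 0.5068
2 0.7080 0.3288 1.0342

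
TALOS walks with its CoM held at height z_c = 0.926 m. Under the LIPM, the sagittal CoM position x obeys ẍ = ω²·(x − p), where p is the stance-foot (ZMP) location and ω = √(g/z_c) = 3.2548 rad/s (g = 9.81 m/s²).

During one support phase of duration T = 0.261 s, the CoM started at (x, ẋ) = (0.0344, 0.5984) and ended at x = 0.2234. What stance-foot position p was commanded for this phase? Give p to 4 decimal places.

ωT = 3.2548·0.261 = 0.849503; cosh(ωT) = 1.383056, sinh(ωT) = 0.955428
x(T) = p + (x₀−p)·cosh(ωT) + (ẋ₀/ω)·sinh(ωT) ⇒ p·(1 − cosh) = x(T) − x₀·cosh − (ẋ₀/ω)·sinh
numerator   = 0.2234 − (0.0344)·1.383056 − (0.5984/3.2548)·0.955428 = 0.000166
denominator = 1 − 1.383056 = -0.383056
p = 0.000166 / -0.383056 = -0.0004

p = -0.0004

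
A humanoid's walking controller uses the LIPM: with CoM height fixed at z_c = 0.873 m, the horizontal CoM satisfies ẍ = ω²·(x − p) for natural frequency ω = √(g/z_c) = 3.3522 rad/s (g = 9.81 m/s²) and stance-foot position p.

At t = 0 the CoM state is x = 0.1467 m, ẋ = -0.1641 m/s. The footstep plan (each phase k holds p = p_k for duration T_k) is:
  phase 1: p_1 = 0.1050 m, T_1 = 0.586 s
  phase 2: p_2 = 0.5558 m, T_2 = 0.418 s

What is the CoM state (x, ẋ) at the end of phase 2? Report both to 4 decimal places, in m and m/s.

phase 1: p=0.1050, T=0.586, ωT=1.964389, cosh=3.635399, sinh=3.495157; start (x,ẋ)=(0.146700, -0.164100) → end (x,ẋ)=(0.085498, -0.107992)
phase 2: p=0.5558, T=0.418, ωT=1.401220, cosh=2.153223, sinh=1.906926; start (x,ẋ)=(0.085498, -0.107992) → end (x,ẋ)=(-0.518297, -3.238889)

x = -0.5183, ẋ = -3.2389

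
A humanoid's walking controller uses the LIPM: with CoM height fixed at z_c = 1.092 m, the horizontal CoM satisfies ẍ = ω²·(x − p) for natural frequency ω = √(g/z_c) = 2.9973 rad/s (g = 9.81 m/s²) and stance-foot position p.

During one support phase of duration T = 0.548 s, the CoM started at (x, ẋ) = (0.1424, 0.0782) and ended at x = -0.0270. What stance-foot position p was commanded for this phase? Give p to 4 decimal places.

ωT = 2.9973·0.548 = 1.642520; cosh(ωT) = 2.680835, sinh(ωT) = 2.487344
x(T) = p + (x₀−p)·cosh(ωT) + (ẋ₀/ω)·sinh(ωT) ⇒ p·(1 − cosh) = x(T) − x₀·cosh − (ẋ₀/ω)·sinh
numerator   = -0.0270 − (0.1424)·2.680835 − (0.0782/2.9973)·2.487344 = -0.473646
denominator = 1 − 2.680835 = -1.680835
p = -0.473646 / -1.680835 = 0.2818

p = 0.2818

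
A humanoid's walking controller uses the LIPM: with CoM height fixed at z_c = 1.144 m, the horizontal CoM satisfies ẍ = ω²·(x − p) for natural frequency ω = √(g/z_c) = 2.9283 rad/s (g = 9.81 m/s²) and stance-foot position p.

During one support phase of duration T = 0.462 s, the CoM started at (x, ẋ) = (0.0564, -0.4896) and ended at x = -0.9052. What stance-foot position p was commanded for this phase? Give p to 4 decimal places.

p = 0.6768

ωT = 2.9283·0.462 = 1.352875; cosh(ωT) = 2.063513, sinh(ωT) = 1.805017
x(T) = p + (x₀−p)·cosh(ωT) + (ẋ₀/ω)·sinh(ωT) ⇒ p·(1 − cosh) = x(T) − x₀·cosh − (ẋ₀/ω)·sinh
numerator   = -0.9052 − (0.0564)·2.063513 − (-0.4896/2.9283)·1.805017 = -0.719791
denominator = 1 − 2.063513 = -1.063513
p = -0.719791 / -1.063513 = 0.6768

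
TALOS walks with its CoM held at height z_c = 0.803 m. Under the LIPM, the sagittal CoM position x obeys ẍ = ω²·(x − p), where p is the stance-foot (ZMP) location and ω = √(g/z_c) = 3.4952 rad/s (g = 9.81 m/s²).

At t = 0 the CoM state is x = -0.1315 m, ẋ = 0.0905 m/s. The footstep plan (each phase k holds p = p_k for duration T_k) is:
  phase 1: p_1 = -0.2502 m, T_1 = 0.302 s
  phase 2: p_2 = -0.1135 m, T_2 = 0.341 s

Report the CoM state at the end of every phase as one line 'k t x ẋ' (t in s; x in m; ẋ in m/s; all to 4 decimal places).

phase 1: p=-0.2502, T=0.302, ωT=1.055550, cosh=1.610779, sinh=1.262778; start (x,ẋ)=(-0.131500, 0.090500) → end (x,ẋ)=(-0.026304, 0.669677)
phase 2: p=-0.1135, T=0.341, ωT=1.191863, cosh=1.798433, sinh=1.494778; start (x,ẋ)=(-0.026304, 0.669677) → end (x,ẋ)=(0.329714, 1.659930)

1 0.3020 -0.0263 0.6697
2 0.6430 0.3297 1.6599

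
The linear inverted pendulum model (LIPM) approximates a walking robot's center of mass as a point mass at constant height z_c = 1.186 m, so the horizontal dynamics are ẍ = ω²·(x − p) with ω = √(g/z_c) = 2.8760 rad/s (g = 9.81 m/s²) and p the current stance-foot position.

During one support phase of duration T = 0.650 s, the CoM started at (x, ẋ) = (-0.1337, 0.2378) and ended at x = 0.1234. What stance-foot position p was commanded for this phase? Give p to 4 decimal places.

ωT = 2.8760·0.650 = 1.869400; cosh(ωT) = 3.319310, sinh(ωT) = 3.165094
x(T) = p + (x₀−p)·cosh(ωT) + (ẋ₀/ω)·sinh(ωT) ⇒ p·(1 − cosh) = x(T) − x₀·cosh − (ẋ₀/ω)·sinh
numerator   = 0.1234 − (-0.1337)·3.319310 − (0.2378/2.8760)·3.165094 = 0.305488
denominator = 1 − 3.319310 = -2.319310
p = 0.305488 / -2.319310 = -0.1317

p = -0.1317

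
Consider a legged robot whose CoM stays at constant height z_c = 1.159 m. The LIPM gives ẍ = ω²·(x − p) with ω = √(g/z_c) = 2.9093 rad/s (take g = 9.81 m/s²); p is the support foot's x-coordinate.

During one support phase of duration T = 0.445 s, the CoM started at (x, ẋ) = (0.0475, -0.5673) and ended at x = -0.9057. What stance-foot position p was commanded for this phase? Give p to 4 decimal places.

p = 0.6963

ωT = 2.9093·0.445 = 1.294639; cosh(ωT) = 1.961837, sinh(ωT) = 1.687840
x(T) = p + (x₀−p)·cosh(ωT) + (ẋ₀/ω)·sinh(ωT) ⇒ p·(1 − cosh) = x(T) − x₀·cosh − (ẋ₀/ω)·sinh
numerator   = -0.9057 − (0.0475)·1.961837 − (-0.5673/2.9093)·1.687840 = -0.669766
denominator = 1 − 1.961837 = -0.961837
p = -0.669766 / -0.961837 = 0.6963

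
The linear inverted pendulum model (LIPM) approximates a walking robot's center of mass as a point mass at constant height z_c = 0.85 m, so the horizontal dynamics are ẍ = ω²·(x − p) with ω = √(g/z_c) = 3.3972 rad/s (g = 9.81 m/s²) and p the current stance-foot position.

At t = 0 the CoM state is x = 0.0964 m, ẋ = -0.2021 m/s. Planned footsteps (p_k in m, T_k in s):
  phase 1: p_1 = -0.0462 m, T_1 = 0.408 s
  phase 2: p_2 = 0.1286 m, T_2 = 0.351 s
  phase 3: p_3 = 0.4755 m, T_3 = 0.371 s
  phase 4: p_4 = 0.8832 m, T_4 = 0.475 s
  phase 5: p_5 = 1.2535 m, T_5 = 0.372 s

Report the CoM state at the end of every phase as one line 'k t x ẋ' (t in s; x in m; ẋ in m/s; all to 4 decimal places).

phase 1: p=-0.0462, T=0.408, ωT=1.386058, cosh=2.124556, sinh=1.874497; start (x,ẋ)=(0.096400, -0.202100) → end (x,ẋ)=(0.145248, 0.478710)
phase 2: p=0.1286, T=0.351, ωT=1.192417, cosh=1.799262, sinh=1.495775; start (x,ẋ)=(0.145248, 0.478710) → end (x,ẋ)=(0.369328, 0.945918)
phase 3: p=0.4755, T=0.371, ωT=1.260361, cosh=1.905123, sinh=1.621572; start (x,ẋ)=(0.369328, 0.945918) → end (x,ẋ)=(0.724740, 1.217207)
phase 4: p=0.8832, T=0.475, ωT=1.613670, cosh=2.610180, sinh=2.411025; start (x,ẋ)=(0.724740, 1.217207) → end (x,ẋ)=(1.333453, 1.879222)
phase 5: p=1.2535, T=0.372, ωT=1.263758, cosh=1.910643, sinh=1.628053; start (x,ẋ)=(1.333453, 1.879222) → end (x,ẋ)=(2.306849, 4.032729)

1 0.4080 0.1452 0.4787
2 0.7590 0.3693 0.9459
3 1.1300 0.7247 1.2172
4 1.6050 1.3335 1.8792
5 1.9770 2.3068 4.0327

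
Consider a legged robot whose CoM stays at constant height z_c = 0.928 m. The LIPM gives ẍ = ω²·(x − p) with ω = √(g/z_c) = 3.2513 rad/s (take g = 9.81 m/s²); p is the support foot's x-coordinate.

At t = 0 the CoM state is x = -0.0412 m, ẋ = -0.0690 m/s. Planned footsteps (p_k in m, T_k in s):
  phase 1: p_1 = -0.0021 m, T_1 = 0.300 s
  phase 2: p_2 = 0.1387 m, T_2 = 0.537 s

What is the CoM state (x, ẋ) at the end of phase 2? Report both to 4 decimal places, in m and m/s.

phase 1: p=-0.0021, T=0.300, ωT=0.975390, cosh=1.514623, sinh=1.137578; start (x,ẋ)=(-0.041200, -0.069000) → end (x,ẋ)=(-0.085464, -0.249125)
phase 2: p=0.1387, T=0.537, ωT=1.745948, cosh=2.952906, sinh=2.778427; start (x,ẋ)=(-0.085464, -0.249125) → end (x,ẋ)=(-0.736126, -2.760625)

x = -0.7361, ẋ = -2.7606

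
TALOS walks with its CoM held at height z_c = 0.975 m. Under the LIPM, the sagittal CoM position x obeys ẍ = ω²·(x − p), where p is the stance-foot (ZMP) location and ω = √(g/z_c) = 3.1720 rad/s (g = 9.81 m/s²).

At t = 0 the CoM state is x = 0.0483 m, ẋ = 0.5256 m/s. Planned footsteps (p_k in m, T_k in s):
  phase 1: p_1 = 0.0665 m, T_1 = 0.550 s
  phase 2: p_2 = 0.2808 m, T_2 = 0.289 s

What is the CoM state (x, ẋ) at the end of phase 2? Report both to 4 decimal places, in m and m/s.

phase 1: p=0.0665, T=0.550, ωT=1.744600, cosh=2.949163, sinh=2.774448; start (x,ẋ)=(0.048300, 0.525600) → end (x,ẋ)=(0.472551, 1.389910)
phase 2: p=0.2808, T=0.289, ωT=0.916708, cosh=1.450438, sinh=1.050605; start (x,ẋ)=(0.472551, 1.389910) → end (x,ẋ)=(1.019278, 2.654993)

x = 1.0193, ẋ = 2.6550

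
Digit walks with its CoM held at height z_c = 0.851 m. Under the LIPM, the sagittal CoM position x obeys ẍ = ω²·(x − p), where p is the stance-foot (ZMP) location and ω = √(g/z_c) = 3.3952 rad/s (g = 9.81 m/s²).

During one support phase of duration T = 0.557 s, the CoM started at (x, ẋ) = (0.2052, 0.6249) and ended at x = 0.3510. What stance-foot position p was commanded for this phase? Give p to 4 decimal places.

p = 0.3936

ωT = 3.3952·0.557 = 1.891126; cosh(ωT) = 3.388865, sinh(ωT) = 3.237964
x(T) = p + (x₀−p)·cosh(ωT) + (ẋ₀/ω)·sinh(ωT) ⇒ p·(1 − cosh) = x(T) − x₀·cosh − (ẋ₀/ω)·sinh
numerator   = 0.3510 − (0.2052)·3.388865 − (0.6249/3.3952)·3.237964 = -0.940355
denominator = 1 − 3.388865 = -2.388865
p = -0.940355 / -2.388865 = 0.3936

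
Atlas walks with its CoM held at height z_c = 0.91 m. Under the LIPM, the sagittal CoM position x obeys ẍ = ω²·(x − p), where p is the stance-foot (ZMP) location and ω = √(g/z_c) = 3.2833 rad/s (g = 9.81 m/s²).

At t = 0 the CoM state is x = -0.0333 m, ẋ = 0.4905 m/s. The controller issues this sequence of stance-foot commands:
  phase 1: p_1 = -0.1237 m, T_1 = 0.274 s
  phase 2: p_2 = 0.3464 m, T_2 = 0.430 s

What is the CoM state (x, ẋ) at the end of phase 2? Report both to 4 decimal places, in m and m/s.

phase 1: p=-0.1237, T=0.274, ωT=0.899624, cosh=1.432701, sinh=1.025978; start (x,ẋ)=(-0.033300, 0.490500) → end (x,ẋ)=(0.159089, 1.007261)
phase 2: p=0.3464, T=0.430, ωT=1.411819, cosh=2.173556, sinh=1.929857; start (x,ẋ)=(0.159089, 1.007261) → end (x,ẋ)=(0.531317, 1.002482)

x = 0.5313, ẋ = 1.0025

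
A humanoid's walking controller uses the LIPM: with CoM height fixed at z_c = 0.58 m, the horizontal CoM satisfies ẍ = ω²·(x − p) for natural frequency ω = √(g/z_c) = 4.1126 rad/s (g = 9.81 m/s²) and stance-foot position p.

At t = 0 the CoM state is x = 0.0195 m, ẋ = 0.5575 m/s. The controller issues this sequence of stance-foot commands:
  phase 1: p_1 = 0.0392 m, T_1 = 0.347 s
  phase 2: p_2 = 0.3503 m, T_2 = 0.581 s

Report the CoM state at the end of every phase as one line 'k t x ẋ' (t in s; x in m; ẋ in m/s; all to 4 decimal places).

1 0.3470 0.2619 1.0693
2 0.9280 1.2703 3.9149

phase 1: p=0.0392, T=0.347, ωT=1.427072, cosh=2.203247, sinh=1.963236; start (x,ẋ)=(0.019500, 0.557500) → end (x,ẋ)=(0.261930, 1.069252)
phase 2: p=0.3503, T=0.581, ωT=2.389421, cosh=5.499428, sinh=5.407745; start (x,ẋ)=(0.261930, 1.069252) → end (x,ẋ)=(1.270300, 3.914944)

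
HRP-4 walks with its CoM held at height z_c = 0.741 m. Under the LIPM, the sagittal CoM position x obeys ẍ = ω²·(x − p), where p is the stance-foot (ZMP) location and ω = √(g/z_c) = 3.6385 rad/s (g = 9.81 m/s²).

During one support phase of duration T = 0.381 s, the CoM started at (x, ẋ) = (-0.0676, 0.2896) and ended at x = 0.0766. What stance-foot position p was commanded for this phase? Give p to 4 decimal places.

ωT = 3.6385·0.381 = 1.386269; cosh(ωT) = 2.124952, sinh(ωT) = 1.874945
x(T) = p + (x₀−p)·cosh(ωT) + (ẋ₀/ω)·sinh(ωT) ⇒ p·(1 − cosh) = x(T) − x₀·cosh − (ẋ₀/ω)·sinh
numerator   = 0.0766 − (-0.0676)·2.124952 − (0.2896/3.6385)·1.874945 = 0.071014
denominator = 1 − 2.124952 = -1.124952
p = 0.071014 / -1.124952 = -0.0631

p = -0.0631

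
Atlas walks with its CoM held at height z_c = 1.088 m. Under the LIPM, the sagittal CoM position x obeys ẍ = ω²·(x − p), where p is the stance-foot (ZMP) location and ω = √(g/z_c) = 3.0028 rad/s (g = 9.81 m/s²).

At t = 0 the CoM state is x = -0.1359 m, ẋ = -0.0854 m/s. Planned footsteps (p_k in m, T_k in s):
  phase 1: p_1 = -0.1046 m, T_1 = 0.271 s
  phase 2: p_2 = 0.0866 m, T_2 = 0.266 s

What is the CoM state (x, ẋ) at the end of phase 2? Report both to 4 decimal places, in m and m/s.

x = -0.3190, ẋ = -0.9579

phase 1: p=-0.1046, T=0.271, ωT=0.813759, cosh=1.349781, sinh=0.906592; start (x,ẋ)=(-0.135900, -0.085400) → end (x,ẋ)=(-0.172632, -0.200480)
phase 2: p=0.0866, T=0.266, ωT=0.798745, cosh=1.336321, sinh=0.886428; start (x,ẋ)=(-0.172632, -0.200480) → end (x,ẋ)=(-0.318999, -0.957920)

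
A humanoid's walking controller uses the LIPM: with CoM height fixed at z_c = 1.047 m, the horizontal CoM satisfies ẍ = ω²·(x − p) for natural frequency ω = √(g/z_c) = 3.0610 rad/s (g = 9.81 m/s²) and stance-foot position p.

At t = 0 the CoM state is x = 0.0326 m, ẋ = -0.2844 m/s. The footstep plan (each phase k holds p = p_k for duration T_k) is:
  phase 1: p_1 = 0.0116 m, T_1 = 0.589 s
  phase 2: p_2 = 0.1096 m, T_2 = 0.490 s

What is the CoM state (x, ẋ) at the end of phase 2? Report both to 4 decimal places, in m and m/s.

phase 1: p=0.0116, T=0.589, ωT=1.802929, cosh=3.116104, sinh=2.951289; start (x,ẋ)=(0.032600, -0.284400) → end (x,ẋ)=(-0.197168, -0.696508)
phase 2: p=0.1096, T=0.490, ωT=1.499890, cosh=2.352175, sinh=2.129021; start (x,ẋ)=(-0.197168, -0.696508) → end (x,ẋ)=(-1.096416, -3.637499)

x = -1.0964, ẋ = -3.6375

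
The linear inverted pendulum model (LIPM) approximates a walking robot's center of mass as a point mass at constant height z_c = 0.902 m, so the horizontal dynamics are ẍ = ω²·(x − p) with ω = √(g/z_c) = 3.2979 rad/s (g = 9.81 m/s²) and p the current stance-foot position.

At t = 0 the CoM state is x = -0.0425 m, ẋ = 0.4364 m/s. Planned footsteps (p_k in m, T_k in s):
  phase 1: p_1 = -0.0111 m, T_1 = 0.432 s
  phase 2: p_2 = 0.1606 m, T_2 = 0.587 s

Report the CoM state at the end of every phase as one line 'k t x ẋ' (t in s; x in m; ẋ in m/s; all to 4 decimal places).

1 0.4320 0.1790 0.7567
2 1.0190 1.0040 2.8820

phase 1: p=-0.0111, T=0.432, ωT=1.424693, cosh=2.198582, sinh=1.957999; start (x,ẋ)=(-0.042500, 0.436400) → end (x,ẋ)=(0.178960, 0.756702)
phase 2: p=0.1606, T=0.587, ωT=1.935867, cosh=3.537175, sinh=3.392876; start (x,ẋ)=(0.178960, 0.756702) → end (x,ẋ)=(1.004037, 2.882025)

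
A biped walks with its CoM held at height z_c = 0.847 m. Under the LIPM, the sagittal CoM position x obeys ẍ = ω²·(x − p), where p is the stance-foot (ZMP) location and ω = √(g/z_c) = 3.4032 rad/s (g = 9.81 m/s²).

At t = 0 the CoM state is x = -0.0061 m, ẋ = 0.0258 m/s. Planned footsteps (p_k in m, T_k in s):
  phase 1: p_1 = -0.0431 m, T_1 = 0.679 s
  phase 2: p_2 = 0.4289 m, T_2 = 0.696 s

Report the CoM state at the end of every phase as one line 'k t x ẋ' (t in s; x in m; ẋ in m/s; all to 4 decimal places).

phase 1: p=-0.0431, T=0.679, ωT=2.310773, cosh=5.090699, sinh=4.991514; start (x,ẋ)=(-0.006100, 0.025800) → end (x,ẋ)=(0.183097, 0.759864)
phase 2: p=0.4289, T=0.696, ωT=2.368627, cosh=5.388163, sinh=5.294554; start (x,ẋ)=(0.183097, 0.759864) → end (x,ẋ)=(0.286637, -0.334714)

1 0.6790 0.1831 0.7599
2 1.3750 0.2866 -0.3347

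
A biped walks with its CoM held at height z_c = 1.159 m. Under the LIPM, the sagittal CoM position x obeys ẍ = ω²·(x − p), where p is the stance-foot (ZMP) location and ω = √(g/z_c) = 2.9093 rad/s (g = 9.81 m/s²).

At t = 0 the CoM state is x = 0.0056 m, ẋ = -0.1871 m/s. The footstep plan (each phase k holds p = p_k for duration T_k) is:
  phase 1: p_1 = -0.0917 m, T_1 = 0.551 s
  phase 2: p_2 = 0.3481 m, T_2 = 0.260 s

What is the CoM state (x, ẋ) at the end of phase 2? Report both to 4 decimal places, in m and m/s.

x = -0.0414, ẋ = -0.5771

phase 1: p=-0.0917, T=0.551, ωT=1.603024, cosh=2.584661, sinh=2.383374; start (x,ẋ)=(0.005600, -0.187100) → end (x,ẋ)=(0.006510, 0.191083)
phase 2: p=0.3481, T=0.260, ωT=0.756418, cosh=1.299988, sinh=0.830643; start (x,ẋ)=(0.006510, 0.191083) → end (x,ẋ)=(-0.041406, -0.577076)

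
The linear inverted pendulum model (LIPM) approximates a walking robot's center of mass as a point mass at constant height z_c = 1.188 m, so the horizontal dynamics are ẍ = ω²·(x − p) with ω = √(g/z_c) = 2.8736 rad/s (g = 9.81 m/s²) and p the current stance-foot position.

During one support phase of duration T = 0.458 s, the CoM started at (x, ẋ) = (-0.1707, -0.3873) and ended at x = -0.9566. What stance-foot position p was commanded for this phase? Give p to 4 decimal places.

p = 0.3828

ωT = 2.8736·0.458 = 1.316109; cosh(ωT) = 1.998530, sinh(ωT) = 1.730353
x(T) = p + (x₀−p)·cosh(ωT) + (ẋ₀/ω)·sinh(ωT) ⇒ p·(1 − cosh) = x(T) − x₀·cosh − (ẋ₀/ω)·sinh
numerator   = -0.9566 − (-0.1707)·1.998530 − (-0.3873/2.8736)·1.730353 = -0.382236
denominator = 1 − 1.998530 = -0.998530
p = -0.382236 / -0.998530 = 0.3828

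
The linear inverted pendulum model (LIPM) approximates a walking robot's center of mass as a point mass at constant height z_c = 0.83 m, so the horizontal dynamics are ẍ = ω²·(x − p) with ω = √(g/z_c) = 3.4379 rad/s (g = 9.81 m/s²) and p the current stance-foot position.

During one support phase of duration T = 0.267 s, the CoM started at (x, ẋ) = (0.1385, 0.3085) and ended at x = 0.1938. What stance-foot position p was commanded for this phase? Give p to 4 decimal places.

ωT = 3.4379·0.267 = 0.917919; cosh(ωT) = 1.451712, sinh(ωT) = 1.052363
x(T) = p + (x₀−p)·cosh(ωT) + (ẋ₀/ω)·sinh(ωT) ⇒ p·(1 − cosh) = x(T) − x₀·cosh − (ẋ₀/ω)·sinh
numerator   = 0.1938 − (0.1385)·1.451712 − (0.3085/3.4379)·1.052363 = -0.101696
denominator = 1 − 1.451712 = -0.451712
p = -0.101696 / -0.451712 = 0.2251

p = 0.2251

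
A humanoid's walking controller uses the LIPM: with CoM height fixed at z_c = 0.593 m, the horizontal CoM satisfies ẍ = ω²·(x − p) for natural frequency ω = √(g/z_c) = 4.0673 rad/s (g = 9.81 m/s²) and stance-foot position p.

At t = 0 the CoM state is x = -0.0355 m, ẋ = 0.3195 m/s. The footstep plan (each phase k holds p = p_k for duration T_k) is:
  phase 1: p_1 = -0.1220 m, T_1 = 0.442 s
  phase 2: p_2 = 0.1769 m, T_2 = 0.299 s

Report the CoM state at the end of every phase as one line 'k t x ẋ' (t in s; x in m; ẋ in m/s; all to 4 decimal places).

phase 1: p=-0.1220, T=0.442, ωT=1.797747, cosh=3.100851, sinh=2.935179; start (x,ẋ)=(-0.035500, 0.319500) → end (x,ẋ)=(0.376792, 2.023381)
phase 2: p=0.1769, T=0.299, ωT=1.216123, cosh=1.835229, sinh=1.538851; start (x,ẋ)=(0.376792, 2.023381) → end (x,ẋ)=(1.309288, 4.964483)

1 0.4420 0.3768 2.0234
2 0.7410 1.3093 4.9645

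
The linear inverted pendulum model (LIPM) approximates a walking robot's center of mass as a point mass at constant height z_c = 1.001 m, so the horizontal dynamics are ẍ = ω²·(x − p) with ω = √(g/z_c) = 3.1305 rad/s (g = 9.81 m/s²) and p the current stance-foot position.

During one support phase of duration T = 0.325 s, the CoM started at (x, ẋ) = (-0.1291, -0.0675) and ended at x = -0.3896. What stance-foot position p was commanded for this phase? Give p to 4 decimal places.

ωT = 3.1305·0.325 = 1.017413; cosh(ωT) = 1.563779, sinh(ωT) = 1.202250
x(T) = p + (x₀−p)·cosh(ωT) + (ẋ₀/ω)·sinh(ωT) ⇒ p·(1 − cosh) = x(T) − x₀·cosh − (ẋ₀/ω)·sinh
numerator   = -0.3896 − (-0.1291)·1.563779 − (-0.0675/3.1305)·1.202250 = -0.161793
denominator = 1 − 1.563779 = -0.563779
p = -0.161793 / -0.563779 = 0.2870

p = 0.2870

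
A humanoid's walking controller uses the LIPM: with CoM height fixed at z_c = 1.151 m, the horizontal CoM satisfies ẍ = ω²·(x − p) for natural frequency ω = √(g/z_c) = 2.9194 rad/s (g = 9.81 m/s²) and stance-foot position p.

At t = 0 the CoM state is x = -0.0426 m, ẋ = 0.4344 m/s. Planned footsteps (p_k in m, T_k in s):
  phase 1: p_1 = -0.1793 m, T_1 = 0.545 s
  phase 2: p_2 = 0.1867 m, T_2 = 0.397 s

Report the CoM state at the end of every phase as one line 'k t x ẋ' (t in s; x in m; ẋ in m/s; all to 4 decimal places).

1 0.5450 0.5202 2.0494
2 0.9420 1.7788 4.9857

phase 1: p=-0.1793, T=0.545, ωT=1.591073, cosh=2.556360, sinh=2.352653; start (x,ẋ)=(-0.042600, 0.434400) → end (x,ẋ)=(0.520224, 2.049384)
phase 2: p=0.1867, T=0.397, ωT=1.159002, cosh=1.750275, sinh=1.436476; start (x,ẋ)=(0.520224, 2.049384) → end (x,ẋ)=(1.778847, 4.985667)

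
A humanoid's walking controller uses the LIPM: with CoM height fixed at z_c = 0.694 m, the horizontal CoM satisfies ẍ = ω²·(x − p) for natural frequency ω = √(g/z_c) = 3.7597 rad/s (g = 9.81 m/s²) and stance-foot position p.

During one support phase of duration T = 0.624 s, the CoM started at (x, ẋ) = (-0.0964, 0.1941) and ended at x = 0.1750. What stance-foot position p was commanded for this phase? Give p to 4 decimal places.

ωT = 3.7597·0.624 = 2.346053; cosh(ωT) = 5.270005, sinh(ωT) = 5.174258
x(T) = p + (x₀−p)·cosh(ωT) + (ẋ₀/ω)·sinh(ωT) ⇒ p·(1 − cosh) = x(T) − x₀·cosh − (ẋ₀/ω)·sinh
numerator   = 0.1750 − (-0.0964)·5.270005 − (0.1941/3.7597)·5.174258 = 0.415900
denominator = 1 − 5.270005 = -4.270005
p = 0.415900 / -4.270005 = -0.0974

p = -0.0974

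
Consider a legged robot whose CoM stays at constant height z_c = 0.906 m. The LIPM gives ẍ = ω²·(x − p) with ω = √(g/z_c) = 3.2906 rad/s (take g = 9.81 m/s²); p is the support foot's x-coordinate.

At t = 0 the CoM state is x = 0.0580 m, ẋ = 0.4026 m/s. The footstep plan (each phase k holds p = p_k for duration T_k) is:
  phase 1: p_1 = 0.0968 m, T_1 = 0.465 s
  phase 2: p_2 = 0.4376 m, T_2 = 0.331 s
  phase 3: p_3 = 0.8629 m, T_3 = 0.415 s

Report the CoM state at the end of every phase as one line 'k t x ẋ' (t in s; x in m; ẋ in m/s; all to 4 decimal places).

1 0.4650 0.2723 0.6923
2 0.7960 0.4414 0.4285
3 1.2110 0.2218 -1.6461

phase 1: p=0.0968, T=0.465, ωT=1.530129, cosh=2.417640, sinh=2.201132; start (x,ẋ)=(0.058000, 0.402600) → end (x,ẋ)=(0.272301, 0.692312)
phase 2: p=0.4376, T=0.331, ωT=1.089189, cosh=1.654176, sinh=1.317686; start (x,ẋ)=(0.272301, 0.692312) → end (x,ẋ)=(0.441395, 0.428472)
phase 3: p=0.8629, T=0.415, ωT=1.365599, cosh=2.086649, sinh=1.831421; start (x,ẋ)=(0.441395, 0.428472) → end (x,ẋ)=(0.221838, -1.646118)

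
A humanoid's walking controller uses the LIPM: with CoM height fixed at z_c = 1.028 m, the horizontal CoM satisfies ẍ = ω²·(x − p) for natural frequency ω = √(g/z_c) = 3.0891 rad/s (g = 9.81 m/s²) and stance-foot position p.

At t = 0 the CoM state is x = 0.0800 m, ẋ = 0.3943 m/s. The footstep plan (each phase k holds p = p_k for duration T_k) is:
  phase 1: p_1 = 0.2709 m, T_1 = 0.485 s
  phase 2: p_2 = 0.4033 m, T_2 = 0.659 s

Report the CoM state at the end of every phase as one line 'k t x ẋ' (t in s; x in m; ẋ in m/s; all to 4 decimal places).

phase 1: p=0.2709, T=0.485, ωT=1.498214, cosh=2.348609, sinh=2.125080; start (x,ẋ)=(0.080000, 0.394300) → end (x,ẋ)=(0.093801, -0.327123)
phase 2: p=0.4033, T=0.659, ωT=2.035717, cosh=3.894163, sinh=3.763577; start (x,ẋ)=(0.093801, -0.327123) → end (x,ẋ)=(-1.200488, -4.872128)

1 0.4850 0.0938 -0.3271
2 1.1440 -1.2005 -4.8721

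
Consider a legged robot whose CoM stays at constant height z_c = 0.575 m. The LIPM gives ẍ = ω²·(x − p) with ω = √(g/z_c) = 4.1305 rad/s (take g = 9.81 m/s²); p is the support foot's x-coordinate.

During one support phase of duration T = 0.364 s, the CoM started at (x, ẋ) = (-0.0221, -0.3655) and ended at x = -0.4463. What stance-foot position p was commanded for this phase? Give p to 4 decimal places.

ωT = 4.1305·0.364 = 1.503502; cosh(ωT) = 2.359881, sinh(ωT) = 2.137531
x(T) = p + (x₀−p)·cosh(ωT) + (ẋ₀/ω)·sinh(ωT) ⇒ p·(1 − cosh) = x(T) − x₀·cosh − (ẋ₀/ω)·sinh
numerator   = -0.4463 − (-0.0221)·2.359881 − (-0.3655/4.1305)·2.137531 = -0.205001
denominator = 1 − 2.359881 = -1.359881
p = -0.205001 / -1.359881 = 0.1507

p = 0.1507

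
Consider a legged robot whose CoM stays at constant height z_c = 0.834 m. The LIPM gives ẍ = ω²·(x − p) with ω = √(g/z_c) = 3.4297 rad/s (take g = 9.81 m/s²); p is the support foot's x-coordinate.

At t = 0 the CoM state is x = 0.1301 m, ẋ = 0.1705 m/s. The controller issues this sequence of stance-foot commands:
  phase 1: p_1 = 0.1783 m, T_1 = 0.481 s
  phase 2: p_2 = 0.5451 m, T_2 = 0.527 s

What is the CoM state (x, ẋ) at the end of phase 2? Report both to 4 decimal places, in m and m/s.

phase 1: p=0.1783, T=0.481, ωT=1.649686, cosh=2.698727, sinh=2.506617; start (x,ẋ)=(0.130100, 0.170500) → end (x,ẋ)=(0.172832, 0.045760)
phase 2: p=0.5451, T=0.527, ωT=1.807452, cosh=3.129484, sinh=2.965413; start (x,ẋ)=(0.172832, 0.045760) → end (x,ẋ)=(-0.580340, -3.642934)

x = -0.5803, ẋ = -3.6429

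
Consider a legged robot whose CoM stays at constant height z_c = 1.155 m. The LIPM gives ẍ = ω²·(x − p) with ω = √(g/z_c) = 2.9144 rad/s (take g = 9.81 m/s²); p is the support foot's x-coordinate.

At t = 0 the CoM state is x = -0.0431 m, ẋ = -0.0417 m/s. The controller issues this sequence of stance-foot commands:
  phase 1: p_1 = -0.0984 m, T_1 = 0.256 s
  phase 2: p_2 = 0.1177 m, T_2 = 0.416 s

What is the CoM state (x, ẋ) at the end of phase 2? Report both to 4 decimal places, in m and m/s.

phase 1: p=-0.0984, T=0.256, ωT=0.746086, cosh=1.291475, sinh=0.817256; start (x,ẋ)=(-0.043100, -0.041700) → end (x,ẋ)=(-0.038675, 0.077860)
phase 2: p=0.1177, T=0.416, ωT=1.212390, cosh=1.829498, sinh=1.532013; start (x,ẋ)=(-0.038675, 0.077860) → end (x,ẋ)=(-0.127459, -0.555754)

x = -0.1275, ẋ = -0.5558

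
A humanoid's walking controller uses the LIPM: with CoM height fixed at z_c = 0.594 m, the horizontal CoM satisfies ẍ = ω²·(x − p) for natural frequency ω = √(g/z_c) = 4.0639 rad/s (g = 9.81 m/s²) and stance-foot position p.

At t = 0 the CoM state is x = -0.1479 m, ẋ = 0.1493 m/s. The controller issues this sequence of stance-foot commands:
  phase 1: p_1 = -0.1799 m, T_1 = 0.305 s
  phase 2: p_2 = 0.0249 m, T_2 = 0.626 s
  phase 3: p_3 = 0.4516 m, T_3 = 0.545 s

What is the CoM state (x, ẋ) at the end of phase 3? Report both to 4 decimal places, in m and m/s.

phase 1: p=-0.1799, T=0.305, ωT=1.239490, cosh=1.871691, sinh=1.582159; start (x,ẋ)=(-0.147900, 0.149300) → end (x,ẋ)=(-0.061880, 0.485195)
phase 2: p=0.0249, T=0.626, ωT=2.544001, cosh=6.404530, sinh=6.325979; start (x,ẋ)=(-0.061880, 0.485195) → end (x,ẋ)=(0.224380, 0.876484)
phase 3: p=0.4516, T=0.545, ωT=2.214826, cosh=4.634492, sinh=4.525319; start (x,ẋ)=(0.224380, 0.876484) → end (x,ẋ)=(0.374553, -0.116612)

x = 0.3746, ẋ = -0.1166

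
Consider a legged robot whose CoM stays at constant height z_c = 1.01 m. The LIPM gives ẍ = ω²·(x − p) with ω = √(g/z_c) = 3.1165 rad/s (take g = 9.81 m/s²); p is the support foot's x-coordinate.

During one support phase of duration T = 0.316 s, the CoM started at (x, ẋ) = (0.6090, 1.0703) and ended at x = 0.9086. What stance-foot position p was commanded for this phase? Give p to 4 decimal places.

ωT = 3.1165·0.316 = 0.984814; cosh(ωT) = 1.525411, sinh(ωT) = 1.151903
x(T) = p + (x₀−p)·cosh(ωT) + (ẋ₀/ω)·sinh(ωT) ⇒ p·(1 − cosh) = x(T) − x₀·cosh − (ẋ₀/ω)·sinh
numerator   = 0.9086 − (0.6090)·1.525411 − (1.0703/3.1165)·1.151903 = -0.415974
denominator = 1 − 1.525411 = -0.525411
p = -0.415974 / -0.525411 = 0.7917

p = 0.7917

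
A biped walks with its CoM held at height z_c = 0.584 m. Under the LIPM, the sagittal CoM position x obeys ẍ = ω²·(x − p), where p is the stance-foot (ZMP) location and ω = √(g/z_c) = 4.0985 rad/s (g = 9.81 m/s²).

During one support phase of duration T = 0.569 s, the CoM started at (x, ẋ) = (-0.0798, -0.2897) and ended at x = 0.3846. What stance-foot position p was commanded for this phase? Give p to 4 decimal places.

p = -0.2763

ωT = 4.0985·0.569 = 2.332046; cosh(ωT) = 5.198047, sinh(ωT) = 5.100950
x(T) = p + (x₀−p)·cosh(ωT) + (ẋ₀/ω)·sinh(ωT) ⇒ p·(1 − cosh) = x(T) − x₀·cosh − (ẋ₀/ω)·sinh
numerator   = 0.3846 − (-0.0798)·5.198047 − (-0.2897/4.0985)·5.100950 = 1.159962
denominator = 1 − 5.198047 = -4.198047
p = 1.159962 / -4.198047 = -0.2763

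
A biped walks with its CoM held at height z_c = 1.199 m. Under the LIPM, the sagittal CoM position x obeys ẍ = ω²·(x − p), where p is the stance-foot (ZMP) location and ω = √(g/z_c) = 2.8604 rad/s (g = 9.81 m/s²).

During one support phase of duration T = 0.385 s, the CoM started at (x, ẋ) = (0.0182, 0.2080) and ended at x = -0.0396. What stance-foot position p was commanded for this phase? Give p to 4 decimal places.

ωT = 2.8604·0.385 = 1.101254; cosh(ωT) = 1.670195, sinh(ωT) = 1.337741
x(T) = p + (x₀−p)·cosh(ωT) + (ẋ₀/ω)·sinh(ωT) ⇒ p·(1 − cosh) = x(T) − x₀·cosh − (ẋ₀/ω)·sinh
numerator   = -0.0396 − (0.0182)·1.670195 − (0.2080/2.8604)·1.337741 = -0.167274
denominator = 1 − 1.670195 = -0.670195
p = -0.167274 / -0.670195 = 0.2496

p = 0.2496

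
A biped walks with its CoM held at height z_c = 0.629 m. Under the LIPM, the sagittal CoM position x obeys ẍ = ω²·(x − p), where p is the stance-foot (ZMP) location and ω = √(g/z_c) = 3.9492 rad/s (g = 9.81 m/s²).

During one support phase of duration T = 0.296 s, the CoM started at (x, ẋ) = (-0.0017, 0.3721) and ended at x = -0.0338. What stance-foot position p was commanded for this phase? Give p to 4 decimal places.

p = 0.2194

ωT = 3.9492·0.296 = 1.168963; cosh(ωT) = 1.764671, sinh(ωT) = 1.453982
x(T) = p + (x₀−p)·cosh(ωT) + (ẋ₀/ω)·sinh(ωT) ⇒ p·(1 − cosh) = x(T) − x₀·cosh − (ẋ₀/ω)·sinh
numerator   = -0.0338 − (-0.0017)·1.764671 − (0.3721/3.9492)·1.453982 = -0.167797
denominator = 1 − 1.764671 = -0.764671
p = -0.167797 / -0.764671 = 0.2194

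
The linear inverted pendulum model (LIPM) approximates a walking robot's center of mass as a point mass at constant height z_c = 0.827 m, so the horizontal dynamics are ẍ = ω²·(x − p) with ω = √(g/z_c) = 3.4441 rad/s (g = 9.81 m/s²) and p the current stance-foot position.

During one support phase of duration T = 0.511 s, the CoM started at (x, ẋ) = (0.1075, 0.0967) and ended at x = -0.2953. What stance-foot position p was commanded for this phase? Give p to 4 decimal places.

ωT = 3.4441·0.511 = 1.759935; cosh(ωT) = 2.992058, sinh(ωT) = 2.820002
x(T) = p + (x₀−p)·cosh(ωT) + (ẋ₀/ω)·sinh(ωT) ⇒ p·(1 − cosh) = x(T) − x₀·cosh − (ẋ₀/ω)·sinh
numerator   = -0.2953 − (0.1075)·2.992058 − (0.0967/3.4441)·2.820002 = -0.696123
denominator = 1 − 2.992058 = -1.992058
p = -0.696123 / -1.992058 = 0.3494

p = 0.3494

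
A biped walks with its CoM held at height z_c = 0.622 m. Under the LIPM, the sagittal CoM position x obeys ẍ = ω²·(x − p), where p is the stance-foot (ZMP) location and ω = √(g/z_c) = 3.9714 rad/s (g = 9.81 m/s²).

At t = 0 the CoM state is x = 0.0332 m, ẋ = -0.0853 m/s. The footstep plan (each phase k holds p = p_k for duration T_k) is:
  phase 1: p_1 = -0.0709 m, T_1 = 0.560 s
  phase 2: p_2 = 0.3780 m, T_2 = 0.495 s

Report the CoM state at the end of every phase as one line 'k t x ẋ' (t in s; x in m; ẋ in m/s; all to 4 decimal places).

phase 1: p=-0.0709, T=0.560, ωT=2.223984, cosh=4.676132, sinh=4.567954; start (x,ẋ)=(0.033200, -0.085300) → end (x,ẋ)=(0.317772, 1.489622)
phase 2: p=0.3780, T=0.495, ωT=1.965843, cosh=3.640484, sinh=3.500446; start (x,ẋ)=(0.317772, 1.489622) → end (x,ẋ)=(1.471715, 4.585678)

1 0.5600 0.3178 1.4896
2 1.0550 1.4717 4.5857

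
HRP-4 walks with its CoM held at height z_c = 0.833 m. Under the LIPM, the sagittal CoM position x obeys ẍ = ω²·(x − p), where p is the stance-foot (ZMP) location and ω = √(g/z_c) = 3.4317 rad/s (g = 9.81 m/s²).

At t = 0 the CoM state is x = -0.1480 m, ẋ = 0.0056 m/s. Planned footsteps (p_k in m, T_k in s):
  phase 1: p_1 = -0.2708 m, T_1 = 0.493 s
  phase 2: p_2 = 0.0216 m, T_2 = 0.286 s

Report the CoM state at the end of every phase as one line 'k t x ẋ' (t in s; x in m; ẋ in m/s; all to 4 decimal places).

1 0.4930 0.0782 1.1209
2 0.7790 0.4822 1.9281

phase 1: p=-0.2708, T=0.493, ωT=1.691828, cosh=2.806790, sinh=2.622607; start (x,ẋ)=(-0.148000, 0.005600) → end (x,ẋ)=(0.078153, 1.120918)
phase 2: p=0.0216, T=0.286, ωT=0.981466, cosh=1.521563, sinh=1.146802; start (x,ẋ)=(0.078153, 1.120918) → end (x,ẋ)=(0.482237, 1.928113)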